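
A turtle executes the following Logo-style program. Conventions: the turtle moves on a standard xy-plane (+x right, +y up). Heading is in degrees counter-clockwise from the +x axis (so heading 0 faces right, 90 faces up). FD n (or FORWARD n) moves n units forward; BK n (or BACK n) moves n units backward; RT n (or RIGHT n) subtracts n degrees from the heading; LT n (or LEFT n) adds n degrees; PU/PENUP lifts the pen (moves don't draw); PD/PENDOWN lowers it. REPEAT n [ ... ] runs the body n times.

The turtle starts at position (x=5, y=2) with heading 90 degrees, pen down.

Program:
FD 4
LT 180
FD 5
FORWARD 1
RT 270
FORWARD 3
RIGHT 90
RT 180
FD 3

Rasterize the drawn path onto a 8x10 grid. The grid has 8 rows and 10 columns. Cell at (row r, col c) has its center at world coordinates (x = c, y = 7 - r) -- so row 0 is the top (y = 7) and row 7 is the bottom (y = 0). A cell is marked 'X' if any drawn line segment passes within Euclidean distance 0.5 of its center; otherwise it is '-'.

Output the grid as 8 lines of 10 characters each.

Segment 0: (5,2) -> (5,6)
Segment 1: (5,6) -> (5,1)
Segment 2: (5,1) -> (5,0)
Segment 3: (5,0) -> (8,0)
Segment 4: (8,0) -> (8,3)

Answer: ----------
-----X----
-----X----
-----X----
-----X--X-
-----X--X-
-----X--X-
-----XXXX-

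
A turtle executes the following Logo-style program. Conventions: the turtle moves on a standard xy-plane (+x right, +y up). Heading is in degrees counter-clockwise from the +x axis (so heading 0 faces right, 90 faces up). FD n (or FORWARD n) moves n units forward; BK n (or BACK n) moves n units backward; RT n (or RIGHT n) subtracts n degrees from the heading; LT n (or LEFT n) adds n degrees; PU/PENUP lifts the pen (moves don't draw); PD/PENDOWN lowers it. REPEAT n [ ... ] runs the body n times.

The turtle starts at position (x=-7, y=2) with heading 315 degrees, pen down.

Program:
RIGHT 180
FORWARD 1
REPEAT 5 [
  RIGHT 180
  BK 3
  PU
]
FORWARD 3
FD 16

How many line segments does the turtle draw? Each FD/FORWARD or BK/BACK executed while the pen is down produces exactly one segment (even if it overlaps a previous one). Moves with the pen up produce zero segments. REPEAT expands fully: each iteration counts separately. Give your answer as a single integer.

Executing turtle program step by step:
Start: pos=(-7,2), heading=315, pen down
RT 180: heading 315 -> 135
FD 1: (-7,2) -> (-7.707,2.707) [heading=135, draw]
REPEAT 5 [
  -- iteration 1/5 --
  RT 180: heading 135 -> 315
  BK 3: (-7.707,2.707) -> (-9.828,4.828) [heading=315, draw]
  PU: pen up
  -- iteration 2/5 --
  RT 180: heading 315 -> 135
  BK 3: (-9.828,4.828) -> (-7.707,2.707) [heading=135, move]
  PU: pen up
  -- iteration 3/5 --
  RT 180: heading 135 -> 315
  BK 3: (-7.707,2.707) -> (-9.828,4.828) [heading=315, move]
  PU: pen up
  -- iteration 4/5 --
  RT 180: heading 315 -> 135
  BK 3: (-9.828,4.828) -> (-7.707,2.707) [heading=135, move]
  PU: pen up
  -- iteration 5/5 --
  RT 180: heading 135 -> 315
  BK 3: (-7.707,2.707) -> (-9.828,4.828) [heading=315, move]
  PU: pen up
]
FD 3: (-9.828,4.828) -> (-7.707,2.707) [heading=315, move]
FD 16: (-7.707,2.707) -> (3.607,-8.607) [heading=315, move]
Final: pos=(3.607,-8.607), heading=315, 2 segment(s) drawn
Segments drawn: 2

Answer: 2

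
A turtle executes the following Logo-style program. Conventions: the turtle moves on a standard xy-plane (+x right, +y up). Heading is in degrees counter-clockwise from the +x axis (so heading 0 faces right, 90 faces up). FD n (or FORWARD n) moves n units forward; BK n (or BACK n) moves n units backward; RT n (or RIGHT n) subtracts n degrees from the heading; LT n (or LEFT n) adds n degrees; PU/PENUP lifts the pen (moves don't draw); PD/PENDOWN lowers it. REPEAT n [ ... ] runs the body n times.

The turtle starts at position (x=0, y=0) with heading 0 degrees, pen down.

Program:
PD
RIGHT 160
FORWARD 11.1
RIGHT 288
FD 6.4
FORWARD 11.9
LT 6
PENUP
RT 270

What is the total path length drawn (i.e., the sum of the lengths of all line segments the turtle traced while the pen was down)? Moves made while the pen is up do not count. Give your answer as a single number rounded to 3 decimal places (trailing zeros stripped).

Answer: 29.4

Derivation:
Executing turtle program step by step:
Start: pos=(0,0), heading=0, pen down
PD: pen down
RT 160: heading 0 -> 200
FD 11.1: (0,0) -> (-10.431,-3.796) [heading=200, draw]
RT 288: heading 200 -> 272
FD 6.4: (-10.431,-3.796) -> (-10.207,-10.193) [heading=272, draw]
FD 11.9: (-10.207,-10.193) -> (-9.792,-22.085) [heading=272, draw]
LT 6: heading 272 -> 278
PU: pen up
RT 270: heading 278 -> 8
Final: pos=(-9.792,-22.085), heading=8, 3 segment(s) drawn

Segment lengths:
  seg 1: (0,0) -> (-10.431,-3.796), length = 11.1
  seg 2: (-10.431,-3.796) -> (-10.207,-10.193), length = 6.4
  seg 3: (-10.207,-10.193) -> (-9.792,-22.085), length = 11.9
Total = 29.4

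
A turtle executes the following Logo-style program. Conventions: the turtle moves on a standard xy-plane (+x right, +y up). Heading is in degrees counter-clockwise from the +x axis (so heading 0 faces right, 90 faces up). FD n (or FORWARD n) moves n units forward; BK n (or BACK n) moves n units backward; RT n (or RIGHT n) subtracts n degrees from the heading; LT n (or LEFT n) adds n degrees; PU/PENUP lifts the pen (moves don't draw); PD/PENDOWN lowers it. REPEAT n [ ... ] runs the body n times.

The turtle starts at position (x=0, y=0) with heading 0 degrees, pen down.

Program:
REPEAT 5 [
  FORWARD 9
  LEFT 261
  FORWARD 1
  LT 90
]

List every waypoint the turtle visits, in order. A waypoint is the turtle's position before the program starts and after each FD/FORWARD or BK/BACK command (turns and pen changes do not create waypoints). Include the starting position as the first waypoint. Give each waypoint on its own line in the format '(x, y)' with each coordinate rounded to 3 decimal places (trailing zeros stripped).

Answer: (0, 0)
(9, 0)
(8.844, -0.988)
(17.733, -2.396)
(17.424, -3.347)
(25.983, -6.128)
(25.529, -7.019)
(33.548, -11.105)
(32.961, -11.914)
(40.242, -17.204)
(39.535, -17.911)

Derivation:
Executing turtle program step by step:
Start: pos=(0,0), heading=0, pen down
REPEAT 5 [
  -- iteration 1/5 --
  FD 9: (0,0) -> (9,0) [heading=0, draw]
  LT 261: heading 0 -> 261
  FD 1: (9,0) -> (8.844,-0.988) [heading=261, draw]
  LT 90: heading 261 -> 351
  -- iteration 2/5 --
  FD 9: (8.844,-0.988) -> (17.733,-2.396) [heading=351, draw]
  LT 261: heading 351 -> 252
  FD 1: (17.733,-2.396) -> (17.424,-3.347) [heading=252, draw]
  LT 90: heading 252 -> 342
  -- iteration 3/5 --
  FD 9: (17.424,-3.347) -> (25.983,-6.128) [heading=342, draw]
  LT 261: heading 342 -> 243
  FD 1: (25.983,-6.128) -> (25.529,-7.019) [heading=243, draw]
  LT 90: heading 243 -> 333
  -- iteration 4/5 --
  FD 9: (25.529,-7.019) -> (33.548,-11.105) [heading=333, draw]
  LT 261: heading 333 -> 234
  FD 1: (33.548,-11.105) -> (32.961,-11.914) [heading=234, draw]
  LT 90: heading 234 -> 324
  -- iteration 5/5 --
  FD 9: (32.961,-11.914) -> (40.242,-17.204) [heading=324, draw]
  LT 261: heading 324 -> 225
  FD 1: (40.242,-17.204) -> (39.535,-17.911) [heading=225, draw]
  LT 90: heading 225 -> 315
]
Final: pos=(39.535,-17.911), heading=315, 10 segment(s) drawn
Waypoints (11 total):
(0, 0)
(9, 0)
(8.844, -0.988)
(17.733, -2.396)
(17.424, -3.347)
(25.983, -6.128)
(25.529, -7.019)
(33.548, -11.105)
(32.961, -11.914)
(40.242, -17.204)
(39.535, -17.911)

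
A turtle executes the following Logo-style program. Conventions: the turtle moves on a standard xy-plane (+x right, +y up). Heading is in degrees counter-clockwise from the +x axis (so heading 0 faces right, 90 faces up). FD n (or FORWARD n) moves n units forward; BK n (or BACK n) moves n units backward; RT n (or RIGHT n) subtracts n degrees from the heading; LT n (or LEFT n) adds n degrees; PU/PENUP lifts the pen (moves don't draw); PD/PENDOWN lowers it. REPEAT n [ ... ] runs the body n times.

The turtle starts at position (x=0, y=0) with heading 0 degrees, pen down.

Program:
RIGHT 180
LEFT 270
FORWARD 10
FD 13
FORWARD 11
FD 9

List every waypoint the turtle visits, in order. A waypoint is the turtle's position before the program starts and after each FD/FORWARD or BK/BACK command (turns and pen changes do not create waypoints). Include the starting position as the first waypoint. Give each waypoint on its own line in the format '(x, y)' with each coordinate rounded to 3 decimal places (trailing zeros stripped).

Answer: (0, 0)
(0, 10)
(0, 23)
(0, 34)
(0, 43)

Derivation:
Executing turtle program step by step:
Start: pos=(0,0), heading=0, pen down
RT 180: heading 0 -> 180
LT 270: heading 180 -> 90
FD 10: (0,0) -> (0,10) [heading=90, draw]
FD 13: (0,10) -> (0,23) [heading=90, draw]
FD 11: (0,23) -> (0,34) [heading=90, draw]
FD 9: (0,34) -> (0,43) [heading=90, draw]
Final: pos=(0,43), heading=90, 4 segment(s) drawn
Waypoints (5 total):
(0, 0)
(0, 10)
(0, 23)
(0, 34)
(0, 43)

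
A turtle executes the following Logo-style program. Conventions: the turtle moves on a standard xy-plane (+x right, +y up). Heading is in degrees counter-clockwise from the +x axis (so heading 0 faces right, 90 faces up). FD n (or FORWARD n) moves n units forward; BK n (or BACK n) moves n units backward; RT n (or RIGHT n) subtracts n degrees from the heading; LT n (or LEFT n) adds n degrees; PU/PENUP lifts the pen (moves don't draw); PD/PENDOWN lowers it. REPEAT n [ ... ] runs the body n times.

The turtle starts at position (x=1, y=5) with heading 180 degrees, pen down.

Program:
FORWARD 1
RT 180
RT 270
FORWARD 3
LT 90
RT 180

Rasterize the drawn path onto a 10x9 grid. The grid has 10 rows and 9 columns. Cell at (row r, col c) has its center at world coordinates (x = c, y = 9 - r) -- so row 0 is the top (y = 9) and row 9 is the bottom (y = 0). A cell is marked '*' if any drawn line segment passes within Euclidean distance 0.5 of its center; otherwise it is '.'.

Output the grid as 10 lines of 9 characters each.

Segment 0: (1,5) -> (0,5)
Segment 1: (0,5) -> (-0,8)

Answer: .........
*........
*........
*........
**.......
.........
.........
.........
.........
.........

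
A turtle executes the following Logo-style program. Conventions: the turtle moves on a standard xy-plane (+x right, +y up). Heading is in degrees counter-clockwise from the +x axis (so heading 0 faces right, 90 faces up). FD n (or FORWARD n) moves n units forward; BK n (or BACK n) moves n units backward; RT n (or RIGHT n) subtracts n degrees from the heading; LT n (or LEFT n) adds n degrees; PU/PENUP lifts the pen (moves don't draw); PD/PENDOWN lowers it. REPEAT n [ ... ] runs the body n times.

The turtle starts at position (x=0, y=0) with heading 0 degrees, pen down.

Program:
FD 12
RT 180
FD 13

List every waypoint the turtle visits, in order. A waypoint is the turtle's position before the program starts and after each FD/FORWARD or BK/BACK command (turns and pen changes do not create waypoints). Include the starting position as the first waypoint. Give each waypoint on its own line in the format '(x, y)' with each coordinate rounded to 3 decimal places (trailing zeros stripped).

Executing turtle program step by step:
Start: pos=(0,0), heading=0, pen down
FD 12: (0,0) -> (12,0) [heading=0, draw]
RT 180: heading 0 -> 180
FD 13: (12,0) -> (-1,0) [heading=180, draw]
Final: pos=(-1,0), heading=180, 2 segment(s) drawn
Waypoints (3 total):
(0, 0)
(12, 0)
(-1, 0)

Answer: (0, 0)
(12, 0)
(-1, 0)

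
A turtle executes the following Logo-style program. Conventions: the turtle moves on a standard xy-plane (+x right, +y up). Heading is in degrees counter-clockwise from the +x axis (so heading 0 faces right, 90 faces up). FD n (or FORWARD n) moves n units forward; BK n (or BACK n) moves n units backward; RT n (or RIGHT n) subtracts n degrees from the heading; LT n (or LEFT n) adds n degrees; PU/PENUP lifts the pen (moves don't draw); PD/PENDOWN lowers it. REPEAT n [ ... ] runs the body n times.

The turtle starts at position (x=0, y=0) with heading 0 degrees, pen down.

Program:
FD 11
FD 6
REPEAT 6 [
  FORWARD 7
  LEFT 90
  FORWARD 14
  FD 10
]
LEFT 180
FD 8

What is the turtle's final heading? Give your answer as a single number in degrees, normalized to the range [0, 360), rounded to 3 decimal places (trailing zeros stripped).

Answer: 0

Derivation:
Executing turtle program step by step:
Start: pos=(0,0), heading=0, pen down
FD 11: (0,0) -> (11,0) [heading=0, draw]
FD 6: (11,0) -> (17,0) [heading=0, draw]
REPEAT 6 [
  -- iteration 1/6 --
  FD 7: (17,0) -> (24,0) [heading=0, draw]
  LT 90: heading 0 -> 90
  FD 14: (24,0) -> (24,14) [heading=90, draw]
  FD 10: (24,14) -> (24,24) [heading=90, draw]
  -- iteration 2/6 --
  FD 7: (24,24) -> (24,31) [heading=90, draw]
  LT 90: heading 90 -> 180
  FD 14: (24,31) -> (10,31) [heading=180, draw]
  FD 10: (10,31) -> (0,31) [heading=180, draw]
  -- iteration 3/6 --
  FD 7: (0,31) -> (-7,31) [heading=180, draw]
  LT 90: heading 180 -> 270
  FD 14: (-7,31) -> (-7,17) [heading=270, draw]
  FD 10: (-7,17) -> (-7,7) [heading=270, draw]
  -- iteration 4/6 --
  FD 7: (-7,7) -> (-7,0) [heading=270, draw]
  LT 90: heading 270 -> 0
  FD 14: (-7,0) -> (7,0) [heading=0, draw]
  FD 10: (7,0) -> (17,0) [heading=0, draw]
  -- iteration 5/6 --
  FD 7: (17,0) -> (24,0) [heading=0, draw]
  LT 90: heading 0 -> 90
  FD 14: (24,0) -> (24,14) [heading=90, draw]
  FD 10: (24,14) -> (24,24) [heading=90, draw]
  -- iteration 6/6 --
  FD 7: (24,24) -> (24,31) [heading=90, draw]
  LT 90: heading 90 -> 180
  FD 14: (24,31) -> (10,31) [heading=180, draw]
  FD 10: (10,31) -> (0,31) [heading=180, draw]
]
LT 180: heading 180 -> 0
FD 8: (0,31) -> (8,31) [heading=0, draw]
Final: pos=(8,31), heading=0, 21 segment(s) drawn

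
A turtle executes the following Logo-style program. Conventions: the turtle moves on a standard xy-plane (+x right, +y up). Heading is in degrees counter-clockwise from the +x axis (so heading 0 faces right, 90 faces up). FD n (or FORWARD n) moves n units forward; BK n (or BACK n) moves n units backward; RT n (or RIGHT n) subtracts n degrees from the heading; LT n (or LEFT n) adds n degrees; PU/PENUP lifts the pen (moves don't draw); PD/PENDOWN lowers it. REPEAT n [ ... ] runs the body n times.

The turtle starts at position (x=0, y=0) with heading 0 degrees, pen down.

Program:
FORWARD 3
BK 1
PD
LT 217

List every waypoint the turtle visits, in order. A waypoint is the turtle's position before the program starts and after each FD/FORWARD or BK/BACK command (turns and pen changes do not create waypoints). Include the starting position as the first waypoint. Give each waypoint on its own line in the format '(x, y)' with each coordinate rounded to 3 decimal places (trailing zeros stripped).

Executing turtle program step by step:
Start: pos=(0,0), heading=0, pen down
FD 3: (0,0) -> (3,0) [heading=0, draw]
BK 1: (3,0) -> (2,0) [heading=0, draw]
PD: pen down
LT 217: heading 0 -> 217
Final: pos=(2,0), heading=217, 2 segment(s) drawn
Waypoints (3 total):
(0, 0)
(3, 0)
(2, 0)

Answer: (0, 0)
(3, 0)
(2, 0)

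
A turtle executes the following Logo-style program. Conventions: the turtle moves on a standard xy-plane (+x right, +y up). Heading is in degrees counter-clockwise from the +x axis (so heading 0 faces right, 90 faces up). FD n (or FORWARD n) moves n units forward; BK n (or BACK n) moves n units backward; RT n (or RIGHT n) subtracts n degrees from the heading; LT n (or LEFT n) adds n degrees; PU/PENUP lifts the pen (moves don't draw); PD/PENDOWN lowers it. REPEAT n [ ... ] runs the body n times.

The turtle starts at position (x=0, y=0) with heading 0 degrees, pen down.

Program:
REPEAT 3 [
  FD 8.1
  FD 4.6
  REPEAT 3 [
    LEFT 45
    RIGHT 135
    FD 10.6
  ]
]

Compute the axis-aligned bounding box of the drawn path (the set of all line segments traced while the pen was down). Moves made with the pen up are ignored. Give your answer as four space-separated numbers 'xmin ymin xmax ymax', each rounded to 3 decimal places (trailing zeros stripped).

Executing turtle program step by step:
Start: pos=(0,0), heading=0, pen down
REPEAT 3 [
  -- iteration 1/3 --
  FD 8.1: (0,0) -> (8.1,0) [heading=0, draw]
  FD 4.6: (8.1,0) -> (12.7,0) [heading=0, draw]
  REPEAT 3 [
    -- iteration 1/3 --
    LT 45: heading 0 -> 45
    RT 135: heading 45 -> 270
    FD 10.6: (12.7,0) -> (12.7,-10.6) [heading=270, draw]
    -- iteration 2/3 --
    LT 45: heading 270 -> 315
    RT 135: heading 315 -> 180
    FD 10.6: (12.7,-10.6) -> (2.1,-10.6) [heading=180, draw]
    -- iteration 3/3 --
    LT 45: heading 180 -> 225
    RT 135: heading 225 -> 90
    FD 10.6: (2.1,-10.6) -> (2.1,0) [heading=90, draw]
  ]
  -- iteration 2/3 --
  FD 8.1: (2.1,0) -> (2.1,8.1) [heading=90, draw]
  FD 4.6: (2.1,8.1) -> (2.1,12.7) [heading=90, draw]
  REPEAT 3 [
    -- iteration 1/3 --
    LT 45: heading 90 -> 135
    RT 135: heading 135 -> 0
    FD 10.6: (2.1,12.7) -> (12.7,12.7) [heading=0, draw]
    -- iteration 2/3 --
    LT 45: heading 0 -> 45
    RT 135: heading 45 -> 270
    FD 10.6: (12.7,12.7) -> (12.7,2.1) [heading=270, draw]
    -- iteration 3/3 --
    LT 45: heading 270 -> 315
    RT 135: heading 315 -> 180
    FD 10.6: (12.7,2.1) -> (2.1,2.1) [heading=180, draw]
  ]
  -- iteration 3/3 --
  FD 8.1: (2.1,2.1) -> (-6,2.1) [heading=180, draw]
  FD 4.6: (-6,2.1) -> (-10.6,2.1) [heading=180, draw]
  REPEAT 3 [
    -- iteration 1/3 --
    LT 45: heading 180 -> 225
    RT 135: heading 225 -> 90
    FD 10.6: (-10.6,2.1) -> (-10.6,12.7) [heading=90, draw]
    -- iteration 2/3 --
    LT 45: heading 90 -> 135
    RT 135: heading 135 -> 0
    FD 10.6: (-10.6,12.7) -> (0,12.7) [heading=0, draw]
    -- iteration 3/3 --
    LT 45: heading 0 -> 45
    RT 135: heading 45 -> 270
    FD 10.6: (0,12.7) -> (0,2.1) [heading=270, draw]
  ]
]
Final: pos=(0,2.1), heading=270, 15 segment(s) drawn

Segment endpoints: x in {-10.6, -10.6, -6, 0, 0, 0, 2.1, 2.1, 2.1, 2.1, 8.1, 12.7, 12.7}, y in {-10.6, -10.6, 0, 0, 2.1, 2.1, 2.1, 2.1, 2.1, 8.1, 12.7, 12.7, 12.7, 12.7}
xmin=-10.6, ymin=-10.6, xmax=12.7, ymax=12.7

Answer: -10.6 -10.6 12.7 12.7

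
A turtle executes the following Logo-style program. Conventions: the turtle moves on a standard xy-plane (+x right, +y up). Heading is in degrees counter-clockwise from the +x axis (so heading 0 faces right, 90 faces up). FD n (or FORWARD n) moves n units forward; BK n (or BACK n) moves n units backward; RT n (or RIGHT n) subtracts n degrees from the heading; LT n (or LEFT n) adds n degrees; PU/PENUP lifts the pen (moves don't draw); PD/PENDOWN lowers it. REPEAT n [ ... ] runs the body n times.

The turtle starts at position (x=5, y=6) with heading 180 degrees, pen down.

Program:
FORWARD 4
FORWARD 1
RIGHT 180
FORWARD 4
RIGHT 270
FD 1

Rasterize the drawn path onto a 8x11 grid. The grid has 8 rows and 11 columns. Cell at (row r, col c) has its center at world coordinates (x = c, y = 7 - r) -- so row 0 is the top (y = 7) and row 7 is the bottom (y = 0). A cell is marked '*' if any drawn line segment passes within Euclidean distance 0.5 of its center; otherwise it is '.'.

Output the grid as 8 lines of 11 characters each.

Segment 0: (5,6) -> (1,6)
Segment 1: (1,6) -> (0,6)
Segment 2: (0,6) -> (4,6)
Segment 3: (4,6) -> (4,7)

Answer: ....*......
******.....
...........
...........
...........
...........
...........
...........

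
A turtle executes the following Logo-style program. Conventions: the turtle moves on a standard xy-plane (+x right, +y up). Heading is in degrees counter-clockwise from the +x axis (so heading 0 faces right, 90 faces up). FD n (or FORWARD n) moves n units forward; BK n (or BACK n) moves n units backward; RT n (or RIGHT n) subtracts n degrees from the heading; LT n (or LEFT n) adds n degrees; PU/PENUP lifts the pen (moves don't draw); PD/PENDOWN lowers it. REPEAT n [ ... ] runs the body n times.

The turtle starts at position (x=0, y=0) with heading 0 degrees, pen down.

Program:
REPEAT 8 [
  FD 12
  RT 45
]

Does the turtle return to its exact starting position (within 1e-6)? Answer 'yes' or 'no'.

Answer: yes

Derivation:
Executing turtle program step by step:
Start: pos=(0,0), heading=0, pen down
REPEAT 8 [
  -- iteration 1/8 --
  FD 12: (0,0) -> (12,0) [heading=0, draw]
  RT 45: heading 0 -> 315
  -- iteration 2/8 --
  FD 12: (12,0) -> (20.485,-8.485) [heading=315, draw]
  RT 45: heading 315 -> 270
  -- iteration 3/8 --
  FD 12: (20.485,-8.485) -> (20.485,-20.485) [heading=270, draw]
  RT 45: heading 270 -> 225
  -- iteration 4/8 --
  FD 12: (20.485,-20.485) -> (12,-28.971) [heading=225, draw]
  RT 45: heading 225 -> 180
  -- iteration 5/8 --
  FD 12: (12,-28.971) -> (0,-28.971) [heading=180, draw]
  RT 45: heading 180 -> 135
  -- iteration 6/8 --
  FD 12: (0,-28.971) -> (-8.485,-20.485) [heading=135, draw]
  RT 45: heading 135 -> 90
  -- iteration 7/8 --
  FD 12: (-8.485,-20.485) -> (-8.485,-8.485) [heading=90, draw]
  RT 45: heading 90 -> 45
  -- iteration 8/8 --
  FD 12: (-8.485,-8.485) -> (0,0) [heading=45, draw]
  RT 45: heading 45 -> 0
]
Final: pos=(0,0), heading=0, 8 segment(s) drawn

Start position: (0, 0)
Final position: (0, 0)
Distance = 0; < 1e-6 -> CLOSED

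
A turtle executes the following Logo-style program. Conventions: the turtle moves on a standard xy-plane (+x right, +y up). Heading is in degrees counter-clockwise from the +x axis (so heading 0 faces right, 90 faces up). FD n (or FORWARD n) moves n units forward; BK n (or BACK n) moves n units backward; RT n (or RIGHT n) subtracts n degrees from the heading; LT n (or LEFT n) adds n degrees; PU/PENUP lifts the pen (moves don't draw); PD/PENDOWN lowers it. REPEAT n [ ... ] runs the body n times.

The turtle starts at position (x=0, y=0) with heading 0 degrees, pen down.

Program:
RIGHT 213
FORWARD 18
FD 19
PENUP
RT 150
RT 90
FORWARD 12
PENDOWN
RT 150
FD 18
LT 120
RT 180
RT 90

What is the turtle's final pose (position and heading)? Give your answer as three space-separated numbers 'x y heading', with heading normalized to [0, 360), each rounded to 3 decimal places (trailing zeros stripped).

Executing turtle program step by step:
Start: pos=(0,0), heading=0, pen down
RT 213: heading 0 -> 147
FD 18: (0,0) -> (-15.096,9.804) [heading=147, draw]
FD 19: (-15.096,9.804) -> (-31.031,20.152) [heading=147, draw]
PU: pen up
RT 150: heading 147 -> 357
RT 90: heading 357 -> 267
FD 12: (-31.031,20.152) -> (-31.659,8.168) [heading=267, move]
PD: pen down
RT 150: heading 267 -> 117
FD 18: (-31.659,8.168) -> (-39.831,24.206) [heading=117, draw]
LT 120: heading 117 -> 237
RT 180: heading 237 -> 57
RT 90: heading 57 -> 327
Final: pos=(-39.831,24.206), heading=327, 3 segment(s) drawn

Answer: -39.831 24.206 327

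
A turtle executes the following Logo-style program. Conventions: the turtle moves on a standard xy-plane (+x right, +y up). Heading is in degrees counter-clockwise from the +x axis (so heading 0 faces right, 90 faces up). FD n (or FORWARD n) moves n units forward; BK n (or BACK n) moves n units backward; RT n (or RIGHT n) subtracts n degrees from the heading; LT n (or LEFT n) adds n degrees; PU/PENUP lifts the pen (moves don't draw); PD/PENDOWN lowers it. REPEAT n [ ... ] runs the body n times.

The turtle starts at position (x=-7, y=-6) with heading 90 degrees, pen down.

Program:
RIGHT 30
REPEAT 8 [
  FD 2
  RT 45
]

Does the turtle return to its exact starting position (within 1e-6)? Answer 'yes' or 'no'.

Executing turtle program step by step:
Start: pos=(-7,-6), heading=90, pen down
RT 30: heading 90 -> 60
REPEAT 8 [
  -- iteration 1/8 --
  FD 2: (-7,-6) -> (-6,-4.268) [heading=60, draw]
  RT 45: heading 60 -> 15
  -- iteration 2/8 --
  FD 2: (-6,-4.268) -> (-4.068,-3.75) [heading=15, draw]
  RT 45: heading 15 -> 330
  -- iteration 3/8 --
  FD 2: (-4.068,-3.75) -> (-2.336,-4.75) [heading=330, draw]
  RT 45: heading 330 -> 285
  -- iteration 4/8 --
  FD 2: (-2.336,-4.75) -> (-1.818,-6.682) [heading=285, draw]
  RT 45: heading 285 -> 240
  -- iteration 5/8 --
  FD 2: (-1.818,-6.682) -> (-2.818,-8.414) [heading=240, draw]
  RT 45: heading 240 -> 195
  -- iteration 6/8 --
  FD 2: (-2.818,-8.414) -> (-4.75,-8.932) [heading=195, draw]
  RT 45: heading 195 -> 150
  -- iteration 7/8 --
  FD 2: (-4.75,-8.932) -> (-6.482,-7.932) [heading=150, draw]
  RT 45: heading 150 -> 105
  -- iteration 8/8 --
  FD 2: (-6.482,-7.932) -> (-7,-6) [heading=105, draw]
  RT 45: heading 105 -> 60
]
Final: pos=(-7,-6), heading=60, 8 segment(s) drawn

Start position: (-7, -6)
Final position: (-7, -6)
Distance = 0; < 1e-6 -> CLOSED

Answer: yes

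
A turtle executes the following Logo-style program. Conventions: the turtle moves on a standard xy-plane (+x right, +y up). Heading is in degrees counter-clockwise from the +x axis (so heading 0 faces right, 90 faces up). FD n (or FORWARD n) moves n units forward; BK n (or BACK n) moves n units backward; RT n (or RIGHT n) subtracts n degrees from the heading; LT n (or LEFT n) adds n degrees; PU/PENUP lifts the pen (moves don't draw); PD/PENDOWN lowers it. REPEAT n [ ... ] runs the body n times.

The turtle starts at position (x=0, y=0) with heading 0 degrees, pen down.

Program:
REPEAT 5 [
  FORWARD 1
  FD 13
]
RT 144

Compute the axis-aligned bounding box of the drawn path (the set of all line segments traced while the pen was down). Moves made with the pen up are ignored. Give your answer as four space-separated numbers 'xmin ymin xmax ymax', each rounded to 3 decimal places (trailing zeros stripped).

Executing turtle program step by step:
Start: pos=(0,0), heading=0, pen down
REPEAT 5 [
  -- iteration 1/5 --
  FD 1: (0,0) -> (1,0) [heading=0, draw]
  FD 13: (1,0) -> (14,0) [heading=0, draw]
  -- iteration 2/5 --
  FD 1: (14,0) -> (15,0) [heading=0, draw]
  FD 13: (15,0) -> (28,0) [heading=0, draw]
  -- iteration 3/5 --
  FD 1: (28,0) -> (29,0) [heading=0, draw]
  FD 13: (29,0) -> (42,0) [heading=0, draw]
  -- iteration 4/5 --
  FD 1: (42,0) -> (43,0) [heading=0, draw]
  FD 13: (43,0) -> (56,0) [heading=0, draw]
  -- iteration 5/5 --
  FD 1: (56,0) -> (57,0) [heading=0, draw]
  FD 13: (57,0) -> (70,0) [heading=0, draw]
]
RT 144: heading 0 -> 216
Final: pos=(70,0), heading=216, 10 segment(s) drawn

Segment endpoints: x in {0, 1, 14, 15, 28, 29, 42, 43, 56, 57, 70}, y in {0}
xmin=0, ymin=0, xmax=70, ymax=0

Answer: 0 0 70 0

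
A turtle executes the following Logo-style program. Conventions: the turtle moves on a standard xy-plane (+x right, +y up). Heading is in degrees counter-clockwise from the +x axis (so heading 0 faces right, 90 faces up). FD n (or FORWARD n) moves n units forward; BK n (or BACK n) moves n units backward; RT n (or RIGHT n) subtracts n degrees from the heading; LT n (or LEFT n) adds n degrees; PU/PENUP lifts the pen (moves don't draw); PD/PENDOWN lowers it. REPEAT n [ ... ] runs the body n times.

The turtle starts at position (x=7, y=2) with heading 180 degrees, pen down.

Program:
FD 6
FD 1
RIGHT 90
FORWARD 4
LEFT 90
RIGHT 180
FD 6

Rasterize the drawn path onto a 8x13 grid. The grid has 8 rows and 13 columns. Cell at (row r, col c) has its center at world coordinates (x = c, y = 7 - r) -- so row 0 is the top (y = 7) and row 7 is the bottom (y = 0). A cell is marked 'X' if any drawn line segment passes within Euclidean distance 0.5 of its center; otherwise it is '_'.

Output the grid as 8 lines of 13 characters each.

Segment 0: (7,2) -> (1,2)
Segment 1: (1,2) -> (0,2)
Segment 2: (0,2) -> (0,6)
Segment 3: (0,6) -> (6,6)

Answer: _____________
XXXXXXX______
X____________
X____________
X____________
XXXXXXXX_____
_____________
_____________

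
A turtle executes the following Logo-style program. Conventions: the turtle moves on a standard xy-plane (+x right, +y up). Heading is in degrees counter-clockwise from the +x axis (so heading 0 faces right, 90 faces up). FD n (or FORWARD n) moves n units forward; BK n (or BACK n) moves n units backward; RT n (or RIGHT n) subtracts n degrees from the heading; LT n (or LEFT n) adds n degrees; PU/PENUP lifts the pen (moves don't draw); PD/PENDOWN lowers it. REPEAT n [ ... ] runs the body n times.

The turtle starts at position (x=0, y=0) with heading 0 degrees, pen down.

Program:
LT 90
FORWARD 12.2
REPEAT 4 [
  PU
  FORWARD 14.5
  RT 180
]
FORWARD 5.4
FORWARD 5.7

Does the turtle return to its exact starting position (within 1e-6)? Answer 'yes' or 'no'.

Answer: no

Derivation:
Executing turtle program step by step:
Start: pos=(0,0), heading=0, pen down
LT 90: heading 0 -> 90
FD 12.2: (0,0) -> (0,12.2) [heading=90, draw]
REPEAT 4 [
  -- iteration 1/4 --
  PU: pen up
  FD 14.5: (0,12.2) -> (0,26.7) [heading=90, move]
  RT 180: heading 90 -> 270
  -- iteration 2/4 --
  PU: pen up
  FD 14.5: (0,26.7) -> (0,12.2) [heading=270, move]
  RT 180: heading 270 -> 90
  -- iteration 3/4 --
  PU: pen up
  FD 14.5: (0,12.2) -> (0,26.7) [heading=90, move]
  RT 180: heading 90 -> 270
  -- iteration 4/4 --
  PU: pen up
  FD 14.5: (0,26.7) -> (0,12.2) [heading=270, move]
  RT 180: heading 270 -> 90
]
FD 5.4: (0,12.2) -> (0,17.6) [heading=90, move]
FD 5.7: (0,17.6) -> (0,23.3) [heading=90, move]
Final: pos=(0,23.3), heading=90, 1 segment(s) drawn

Start position: (0, 0)
Final position: (0, 23.3)
Distance = 23.3; >= 1e-6 -> NOT closed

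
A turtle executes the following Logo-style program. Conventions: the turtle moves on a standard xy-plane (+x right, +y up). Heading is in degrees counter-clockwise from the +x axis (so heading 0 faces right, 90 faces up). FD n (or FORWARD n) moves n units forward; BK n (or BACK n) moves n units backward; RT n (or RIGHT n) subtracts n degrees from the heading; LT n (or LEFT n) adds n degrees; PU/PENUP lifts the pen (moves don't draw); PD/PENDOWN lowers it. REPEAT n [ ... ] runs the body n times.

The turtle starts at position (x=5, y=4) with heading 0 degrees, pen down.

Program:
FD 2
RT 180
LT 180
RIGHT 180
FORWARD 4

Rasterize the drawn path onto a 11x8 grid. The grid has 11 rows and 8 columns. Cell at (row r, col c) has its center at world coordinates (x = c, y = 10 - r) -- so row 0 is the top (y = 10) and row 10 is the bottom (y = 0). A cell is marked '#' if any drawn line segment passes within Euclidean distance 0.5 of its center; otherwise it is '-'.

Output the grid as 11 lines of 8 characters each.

Segment 0: (5,4) -> (7,4)
Segment 1: (7,4) -> (3,4)

Answer: --------
--------
--------
--------
--------
--------
---#####
--------
--------
--------
--------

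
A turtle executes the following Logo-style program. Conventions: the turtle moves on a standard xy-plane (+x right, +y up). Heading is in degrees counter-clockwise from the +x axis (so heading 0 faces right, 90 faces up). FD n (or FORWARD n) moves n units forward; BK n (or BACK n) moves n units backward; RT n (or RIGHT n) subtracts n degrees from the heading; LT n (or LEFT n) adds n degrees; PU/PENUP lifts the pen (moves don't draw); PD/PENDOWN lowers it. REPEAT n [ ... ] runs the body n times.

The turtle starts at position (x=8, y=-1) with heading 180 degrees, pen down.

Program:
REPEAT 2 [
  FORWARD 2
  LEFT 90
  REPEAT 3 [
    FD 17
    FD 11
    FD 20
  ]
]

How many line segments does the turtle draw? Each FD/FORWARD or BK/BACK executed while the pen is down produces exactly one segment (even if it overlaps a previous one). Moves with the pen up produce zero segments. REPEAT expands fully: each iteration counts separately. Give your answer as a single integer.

Answer: 20

Derivation:
Executing turtle program step by step:
Start: pos=(8,-1), heading=180, pen down
REPEAT 2 [
  -- iteration 1/2 --
  FD 2: (8,-1) -> (6,-1) [heading=180, draw]
  LT 90: heading 180 -> 270
  REPEAT 3 [
    -- iteration 1/3 --
    FD 17: (6,-1) -> (6,-18) [heading=270, draw]
    FD 11: (6,-18) -> (6,-29) [heading=270, draw]
    FD 20: (6,-29) -> (6,-49) [heading=270, draw]
    -- iteration 2/3 --
    FD 17: (6,-49) -> (6,-66) [heading=270, draw]
    FD 11: (6,-66) -> (6,-77) [heading=270, draw]
    FD 20: (6,-77) -> (6,-97) [heading=270, draw]
    -- iteration 3/3 --
    FD 17: (6,-97) -> (6,-114) [heading=270, draw]
    FD 11: (6,-114) -> (6,-125) [heading=270, draw]
    FD 20: (6,-125) -> (6,-145) [heading=270, draw]
  ]
  -- iteration 2/2 --
  FD 2: (6,-145) -> (6,-147) [heading=270, draw]
  LT 90: heading 270 -> 0
  REPEAT 3 [
    -- iteration 1/3 --
    FD 17: (6,-147) -> (23,-147) [heading=0, draw]
    FD 11: (23,-147) -> (34,-147) [heading=0, draw]
    FD 20: (34,-147) -> (54,-147) [heading=0, draw]
    -- iteration 2/3 --
    FD 17: (54,-147) -> (71,-147) [heading=0, draw]
    FD 11: (71,-147) -> (82,-147) [heading=0, draw]
    FD 20: (82,-147) -> (102,-147) [heading=0, draw]
    -- iteration 3/3 --
    FD 17: (102,-147) -> (119,-147) [heading=0, draw]
    FD 11: (119,-147) -> (130,-147) [heading=0, draw]
    FD 20: (130,-147) -> (150,-147) [heading=0, draw]
  ]
]
Final: pos=(150,-147), heading=0, 20 segment(s) drawn
Segments drawn: 20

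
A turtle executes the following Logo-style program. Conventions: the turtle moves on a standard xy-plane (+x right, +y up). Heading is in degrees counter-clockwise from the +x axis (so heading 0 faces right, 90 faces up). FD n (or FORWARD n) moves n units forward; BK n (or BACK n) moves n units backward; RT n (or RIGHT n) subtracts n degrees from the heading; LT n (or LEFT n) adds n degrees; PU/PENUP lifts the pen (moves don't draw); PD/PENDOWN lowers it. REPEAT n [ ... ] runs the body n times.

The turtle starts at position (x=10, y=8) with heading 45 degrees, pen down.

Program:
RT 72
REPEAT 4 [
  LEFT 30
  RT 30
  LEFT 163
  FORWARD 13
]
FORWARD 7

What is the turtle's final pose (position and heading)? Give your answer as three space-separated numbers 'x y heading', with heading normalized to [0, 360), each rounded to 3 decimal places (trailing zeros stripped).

Executing turtle program step by step:
Start: pos=(10,8), heading=45, pen down
RT 72: heading 45 -> 333
REPEAT 4 [
  -- iteration 1/4 --
  LT 30: heading 333 -> 3
  RT 30: heading 3 -> 333
  LT 163: heading 333 -> 136
  FD 13: (10,8) -> (0.649,17.031) [heading=136, draw]
  -- iteration 2/4 --
  LT 30: heading 136 -> 166
  RT 30: heading 166 -> 136
  LT 163: heading 136 -> 299
  FD 13: (0.649,17.031) -> (6.951,5.661) [heading=299, draw]
  -- iteration 3/4 --
  LT 30: heading 299 -> 329
  RT 30: heading 329 -> 299
  LT 163: heading 299 -> 102
  FD 13: (6.951,5.661) -> (4.248,18.376) [heading=102, draw]
  -- iteration 4/4 --
  LT 30: heading 102 -> 132
  RT 30: heading 132 -> 102
  LT 163: heading 102 -> 265
  FD 13: (4.248,18.376) -> (3.115,5.426) [heading=265, draw]
]
FD 7: (3.115,5.426) -> (2.505,-1.547) [heading=265, draw]
Final: pos=(2.505,-1.547), heading=265, 5 segment(s) drawn

Answer: 2.505 -1.547 265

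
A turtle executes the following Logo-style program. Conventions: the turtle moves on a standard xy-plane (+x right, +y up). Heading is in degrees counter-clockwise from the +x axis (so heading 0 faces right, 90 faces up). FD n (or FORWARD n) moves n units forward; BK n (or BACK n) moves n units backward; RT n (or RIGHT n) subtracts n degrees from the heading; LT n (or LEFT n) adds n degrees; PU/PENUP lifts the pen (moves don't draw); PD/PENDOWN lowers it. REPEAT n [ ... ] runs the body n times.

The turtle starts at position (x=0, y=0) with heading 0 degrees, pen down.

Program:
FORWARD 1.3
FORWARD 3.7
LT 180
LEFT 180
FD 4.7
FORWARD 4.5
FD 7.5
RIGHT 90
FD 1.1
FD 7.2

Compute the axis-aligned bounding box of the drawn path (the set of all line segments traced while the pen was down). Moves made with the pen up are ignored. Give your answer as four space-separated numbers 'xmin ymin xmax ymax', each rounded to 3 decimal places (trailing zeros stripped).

Answer: 0 -8.3 21.7 0

Derivation:
Executing turtle program step by step:
Start: pos=(0,0), heading=0, pen down
FD 1.3: (0,0) -> (1.3,0) [heading=0, draw]
FD 3.7: (1.3,0) -> (5,0) [heading=0, draw]
LT 180: heading 0 -> 180
LT 180: heading 180 -> 0
FD 4.7: (5,0) -> (9.7,0) [heading=0, draw]
FD 4.5: (9.7,0) -> (14.2,0) [heading=0, draw]
FD 7.5: (14.2,0) -> (21.7,0) [heading=0, draw]
RT 90: heading 0 -> 270
FD 1.1: (21.7,0) -> (21.7,-1.1) [heading=270, draw]
FD 7.2: (21.7,-1.1) -> (21.7,-8.3) [heading=270, draw]
Final: pos=(21.7,-8.3), heading=270, 7 segment(s) drawn

Segment endpoints: x in {0, 1.3, 5, 9.7, 14.2, 21.7}, y in {-8.3, -1.1, 0, 0, 0, 0}
xmin=0, ymin=-8.3, xmax=21.7, ymax=0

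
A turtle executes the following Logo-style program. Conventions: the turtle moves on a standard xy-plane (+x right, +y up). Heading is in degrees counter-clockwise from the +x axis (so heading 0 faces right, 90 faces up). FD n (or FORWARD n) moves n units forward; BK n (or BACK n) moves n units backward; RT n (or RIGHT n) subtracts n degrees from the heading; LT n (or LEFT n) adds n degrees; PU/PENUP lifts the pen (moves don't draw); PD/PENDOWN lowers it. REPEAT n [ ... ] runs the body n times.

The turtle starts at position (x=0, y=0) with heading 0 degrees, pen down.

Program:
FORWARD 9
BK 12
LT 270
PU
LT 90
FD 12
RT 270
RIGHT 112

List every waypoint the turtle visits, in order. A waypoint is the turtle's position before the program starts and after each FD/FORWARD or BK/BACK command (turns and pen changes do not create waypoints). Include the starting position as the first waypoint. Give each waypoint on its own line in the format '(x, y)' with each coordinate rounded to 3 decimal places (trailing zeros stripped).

Executing turtle program step by step:
Start: pos=(0,0), heading=0, pen down
FD 9: (0,0) -> (9,0) [heading=0, draw]
BK 12: (9,0) -> (-3,0) [heading=0, draw]
LT 270: heading 0 -> 270
PU: pen up
LT 90: heading 270 -> 0
FD 12: (-3,0) -> (9,0) [heading=0, move]
RT 270: heading 0 -> 90
RT 112: heading 90 -> 338
Final: pos=(9,0), heading=338, 2 segment(s) drawn
Waypoints (4 total):
(0, 0)
(9, 0)
(-3, 0)
(9, 0)

Answer: (0, 0)
(9, 0)
(-3, 0)
(9, 0)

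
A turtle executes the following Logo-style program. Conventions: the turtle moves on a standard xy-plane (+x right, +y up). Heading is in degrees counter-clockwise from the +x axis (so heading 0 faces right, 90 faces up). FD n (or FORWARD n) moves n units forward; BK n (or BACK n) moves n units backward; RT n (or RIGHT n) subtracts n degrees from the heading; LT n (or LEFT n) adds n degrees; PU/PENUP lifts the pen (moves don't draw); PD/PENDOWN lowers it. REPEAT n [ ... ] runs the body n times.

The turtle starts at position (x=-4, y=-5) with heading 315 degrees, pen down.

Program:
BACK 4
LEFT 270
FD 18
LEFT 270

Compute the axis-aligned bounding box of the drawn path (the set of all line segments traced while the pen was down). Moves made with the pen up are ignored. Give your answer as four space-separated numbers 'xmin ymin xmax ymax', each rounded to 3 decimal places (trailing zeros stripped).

Executing turtle program step by step:
Start: pos=(-4,-5), heading=315, pen down
BK 4: (-4,-5) -> (-6.828,-2.172) [heading=315, draw]
LT 270: heading 315 -> 225
FD 18: (-6.828,-2.172) -> (-19.556,-14.899) [heading=225, draw]
LT 270: heading 225 -> 135
Final: pos=(-19.556,-14.899), heading=135, 2 segment(s) drawn

Segment endpoints: x in {-19.556, -6.828, -4}, y in {-14.899, -5, -2.172}
xmin=-19.556, ymin=-14.899, xmax=-4, ymax=-2.172

Answer: -19.556 -14.899 -4 -2.172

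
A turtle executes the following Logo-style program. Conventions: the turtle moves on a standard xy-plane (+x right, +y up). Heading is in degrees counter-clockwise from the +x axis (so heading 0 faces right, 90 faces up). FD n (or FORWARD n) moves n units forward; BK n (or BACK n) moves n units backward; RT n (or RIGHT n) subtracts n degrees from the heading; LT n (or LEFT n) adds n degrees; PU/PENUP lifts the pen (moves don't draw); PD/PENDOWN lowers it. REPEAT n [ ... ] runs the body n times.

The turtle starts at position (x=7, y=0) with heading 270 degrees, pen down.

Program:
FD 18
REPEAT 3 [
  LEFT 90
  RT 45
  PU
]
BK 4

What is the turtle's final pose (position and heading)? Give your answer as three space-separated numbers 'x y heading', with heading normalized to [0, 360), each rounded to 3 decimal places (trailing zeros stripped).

Answer: 4.172 -20.828 45

Derivation:
Executing turtle program step by step:
Start: pos=(7,0), heading=270, pen down
FD 18: (7,0) -> (7,-18) [heading=270, draw]
REPEAT 3 [
  -- iteration 1/3 --
  LT 90: heading 270 -> 0
  RT 45: heading 0 -> 315
  PU: pen up
  -- iteration 2/3 --
  LT 90: heading 315 -> 45
  RT 45: heading 45 -> 0
  PU: pen up
  -- iteration 3/3 --
  LT 90: heading 0 -> 90
  RT 45: heading 90 -> 45
  PU: pen up
]
BK 4: (7,-18) -> (4.172,-20.828) [heading=45, move]
Final: pos=(4.172,-20.828), heading=45, 1 segment(s) drawn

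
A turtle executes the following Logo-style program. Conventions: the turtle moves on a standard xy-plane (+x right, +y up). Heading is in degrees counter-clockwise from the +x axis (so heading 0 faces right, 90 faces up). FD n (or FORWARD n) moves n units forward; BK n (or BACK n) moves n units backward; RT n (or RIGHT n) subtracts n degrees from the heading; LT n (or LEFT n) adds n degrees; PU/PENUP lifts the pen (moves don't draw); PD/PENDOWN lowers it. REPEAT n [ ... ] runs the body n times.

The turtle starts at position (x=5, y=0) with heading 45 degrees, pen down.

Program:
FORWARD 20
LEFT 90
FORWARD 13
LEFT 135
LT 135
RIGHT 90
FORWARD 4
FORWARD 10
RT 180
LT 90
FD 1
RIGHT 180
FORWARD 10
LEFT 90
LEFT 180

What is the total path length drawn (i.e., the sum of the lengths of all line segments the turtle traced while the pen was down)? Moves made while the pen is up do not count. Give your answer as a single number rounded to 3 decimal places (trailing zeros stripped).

Answer: 58

Derivation:
Executing turtle program step by step:
Start: pos=(5,0), heading=45, pen down
FD 20: (5,0) -> (19.142,14.142) [heading=45, draw]
LT 90: heading 45 -> 135
FD 13: (19.142,14.142) -> (9.95,23.335) [heading=135, draw]
LT 135: heading 135 -> 270
LT 135: heading 270 -> 45
RT 90: heading 45 -> 315
FD 4: (9.95,23.335) -> (12.778,20.506) [heading=315, draw]
FD 10: (12.778,20.506) -> (19.849,13.435) [heading=315, draw]
RT 180: heading 315 -> 135
LT 90: heading 135 -> 225
FD 1: (19.849,13.435) -> (19.142,12.728) [heading=225, draw]
RT 180: heading 225 -> 45
FD 10: (19.142,12.728) -> (26.213,19.799) [heading=45, draw]
LT 90: heading 45 -> 135
LT 180: heading 135 -> 315
Final: pos=(26.213,19.799), heading=315, 6 segment(s) drawn

Segment lengths:
  seg 1: (5,0) -> (19.142,14.142), length = 20
  seg 2: (19.142,14.142) -> (9.95,23.335), length = 13
  seg 3: (9.95,23.335) -> (12.778,20.506), length = 4
  seg 4: (12.778,20.506) -> (19.849,13.435), length = 10
  seg 5: (19.849,13.435) -> (19.142,12.728), length = 1
  seg 6: (19.142,12.728) -> (26.213,19.799), length = 10
Total = 58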